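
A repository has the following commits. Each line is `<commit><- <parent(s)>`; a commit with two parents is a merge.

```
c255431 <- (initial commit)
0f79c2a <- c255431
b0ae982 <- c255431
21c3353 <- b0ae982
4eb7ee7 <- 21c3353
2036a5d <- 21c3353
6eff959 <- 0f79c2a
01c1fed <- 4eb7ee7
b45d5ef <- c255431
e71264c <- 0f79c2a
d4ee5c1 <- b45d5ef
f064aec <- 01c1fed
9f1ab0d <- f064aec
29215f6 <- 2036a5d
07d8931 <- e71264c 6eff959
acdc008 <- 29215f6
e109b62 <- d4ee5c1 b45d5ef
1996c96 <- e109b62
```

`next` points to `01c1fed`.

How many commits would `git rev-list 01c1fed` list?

Walking parent pointers from 01c1fed: reachable set = {01c1fed, 21c3353, 4eb7ee7, b0ae982, c255431}.
That is 5 commits.

5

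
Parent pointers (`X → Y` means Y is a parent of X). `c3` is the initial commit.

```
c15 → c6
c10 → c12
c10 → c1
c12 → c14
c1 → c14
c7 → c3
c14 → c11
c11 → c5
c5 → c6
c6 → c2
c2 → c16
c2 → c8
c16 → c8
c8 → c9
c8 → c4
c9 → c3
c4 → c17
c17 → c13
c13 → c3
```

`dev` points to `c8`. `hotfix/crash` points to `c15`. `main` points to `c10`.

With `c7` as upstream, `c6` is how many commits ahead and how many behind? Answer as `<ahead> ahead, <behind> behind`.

8 ahead, 1 behind

Reachable from c6: {c13, c16, c17, c2, c3, c4, c6, c8, c9}.
Reachable from c7: {c3, c7}.
Only in c6's history (ahead): {c13, c16, c17, c2, c4, c6, c8, c9} — 8.
Only in c7's history (behind): {c7} — 1.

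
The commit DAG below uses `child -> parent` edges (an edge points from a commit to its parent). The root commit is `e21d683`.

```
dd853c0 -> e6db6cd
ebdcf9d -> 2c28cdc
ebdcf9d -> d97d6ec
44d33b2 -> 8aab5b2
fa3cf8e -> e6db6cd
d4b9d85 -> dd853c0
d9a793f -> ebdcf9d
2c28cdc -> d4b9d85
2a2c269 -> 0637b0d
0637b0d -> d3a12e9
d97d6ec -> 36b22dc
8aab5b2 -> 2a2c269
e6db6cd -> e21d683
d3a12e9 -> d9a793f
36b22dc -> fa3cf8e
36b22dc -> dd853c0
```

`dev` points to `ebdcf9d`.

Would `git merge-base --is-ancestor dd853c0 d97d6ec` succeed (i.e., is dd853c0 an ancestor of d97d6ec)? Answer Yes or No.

Yes

Ancestors of d97d6ec (commits reachable by following parents): {36b22dc, d97d6ec, dd853c0, e21d683, e6db6cd, fa3cf8e}.
dd853c0 is in that set, so it is an ancestor of d97d6ec.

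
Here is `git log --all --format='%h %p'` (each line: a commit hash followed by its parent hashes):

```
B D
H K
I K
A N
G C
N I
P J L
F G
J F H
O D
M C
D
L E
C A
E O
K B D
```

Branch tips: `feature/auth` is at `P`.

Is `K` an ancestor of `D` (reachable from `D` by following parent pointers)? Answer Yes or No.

No

Ancestors of D: {D}.
K is not in that set, so it is not an ancestor of D.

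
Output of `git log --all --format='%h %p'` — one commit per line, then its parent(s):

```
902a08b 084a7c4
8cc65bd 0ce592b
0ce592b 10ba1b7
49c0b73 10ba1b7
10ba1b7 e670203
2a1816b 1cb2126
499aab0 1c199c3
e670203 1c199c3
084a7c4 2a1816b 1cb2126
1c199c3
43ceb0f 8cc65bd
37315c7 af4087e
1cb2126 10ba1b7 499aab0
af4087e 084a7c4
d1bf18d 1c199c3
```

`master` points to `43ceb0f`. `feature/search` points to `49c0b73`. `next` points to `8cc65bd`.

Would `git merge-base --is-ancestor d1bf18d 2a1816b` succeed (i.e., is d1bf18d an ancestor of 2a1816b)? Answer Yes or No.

Ancestors of 2a1816b: {10ba1b7, 1c199c3, 1cb2126, 2a1816b, 499aab0, e670203}.
d1bf18d is not in that set, so it is not an ancestor of 2a1816b.

No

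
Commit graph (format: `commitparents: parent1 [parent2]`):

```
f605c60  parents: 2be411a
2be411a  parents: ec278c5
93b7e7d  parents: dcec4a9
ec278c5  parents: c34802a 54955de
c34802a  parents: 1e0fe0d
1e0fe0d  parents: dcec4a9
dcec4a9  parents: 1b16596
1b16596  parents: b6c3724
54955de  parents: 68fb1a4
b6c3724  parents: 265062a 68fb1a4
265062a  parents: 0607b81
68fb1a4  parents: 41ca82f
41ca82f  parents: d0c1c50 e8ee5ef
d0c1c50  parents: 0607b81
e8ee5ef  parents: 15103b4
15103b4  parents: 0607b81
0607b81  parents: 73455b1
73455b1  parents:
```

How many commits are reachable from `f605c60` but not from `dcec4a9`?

6

Reachable from f605c60: {0607b81, 15103b4, 1b16596, 1e0fe0d, 265062a, 2be411a, 41ca82f, 54955de, 68fb1a4, 73455b1, b6c3724, c34802a, d0c1c50, dcec4a9, e8ee5ef, ec278c5, f605c60}.
Reachable from dcec4a9: {0607b81, 15103b4, 1b16596, 265062a, 41ca82f, 68fb1a4, 73455b1, b6c3724, d0c1c50, dcec4a9, e8ee5ef}.
In f605c60's history but not dcec4a9's: {1e0fe0d, 2be411a, 54955de, c34802a, ec278c5, f605c60} — 6 commits.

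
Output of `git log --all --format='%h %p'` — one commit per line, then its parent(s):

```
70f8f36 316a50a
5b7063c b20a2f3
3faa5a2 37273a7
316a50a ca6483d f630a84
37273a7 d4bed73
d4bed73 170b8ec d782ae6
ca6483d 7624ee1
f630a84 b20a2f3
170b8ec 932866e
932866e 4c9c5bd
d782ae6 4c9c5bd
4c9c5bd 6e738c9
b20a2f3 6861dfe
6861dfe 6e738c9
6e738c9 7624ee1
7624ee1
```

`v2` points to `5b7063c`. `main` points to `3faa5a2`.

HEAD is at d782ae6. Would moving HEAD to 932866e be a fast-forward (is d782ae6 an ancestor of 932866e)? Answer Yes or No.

A fast-forward from d782ae6 to 932866e is possible iff d782ae6 is an ancestor of 932866e.
Ancestors of 932866e: {4c9c5bd, 6e738c9, 7624ee1, 932866e}.
d782ae6 is not among them, so fast-forward is not possible.

No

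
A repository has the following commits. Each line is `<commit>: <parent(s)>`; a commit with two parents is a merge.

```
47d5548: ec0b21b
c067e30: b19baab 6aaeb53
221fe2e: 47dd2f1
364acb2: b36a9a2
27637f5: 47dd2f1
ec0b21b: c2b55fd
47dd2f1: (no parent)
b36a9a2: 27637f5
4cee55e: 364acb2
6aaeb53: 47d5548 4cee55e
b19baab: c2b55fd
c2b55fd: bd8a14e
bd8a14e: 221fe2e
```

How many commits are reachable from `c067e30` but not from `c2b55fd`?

Reachable from c067e30: {221fe2e, 27637f5, 364acb2, 47d5548, 47dd2f1, 4cee55e, 6aaeb53, b19baab, b36a9a2, bd8a14e, c067e30, c2b55fd, ec0b21b}.
Reachable from c2b55fd: {221fe2e, 47dd2f1, bd8a14e, c2b55fd}.
In c067e30's history but not c2b55fd's: {27637f5, 364acb2, 47d5548, 4cee55e, 6aaeb53, b19baab, b36a9a2, c067e30, ec0b21b} — 9 commits.

9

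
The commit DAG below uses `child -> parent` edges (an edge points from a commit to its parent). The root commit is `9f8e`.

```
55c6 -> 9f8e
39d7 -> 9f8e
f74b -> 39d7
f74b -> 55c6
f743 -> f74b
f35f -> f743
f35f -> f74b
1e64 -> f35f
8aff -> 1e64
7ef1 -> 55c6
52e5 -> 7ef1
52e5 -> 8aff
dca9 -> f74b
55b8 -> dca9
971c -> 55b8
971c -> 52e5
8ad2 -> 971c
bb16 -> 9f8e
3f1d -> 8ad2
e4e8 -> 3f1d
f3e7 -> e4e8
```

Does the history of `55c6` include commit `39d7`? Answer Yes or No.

Ancestors of 55c6: {55c6, 9f8e}.
39d7 is not in that set, so it is not an ancestor of 55c6.

No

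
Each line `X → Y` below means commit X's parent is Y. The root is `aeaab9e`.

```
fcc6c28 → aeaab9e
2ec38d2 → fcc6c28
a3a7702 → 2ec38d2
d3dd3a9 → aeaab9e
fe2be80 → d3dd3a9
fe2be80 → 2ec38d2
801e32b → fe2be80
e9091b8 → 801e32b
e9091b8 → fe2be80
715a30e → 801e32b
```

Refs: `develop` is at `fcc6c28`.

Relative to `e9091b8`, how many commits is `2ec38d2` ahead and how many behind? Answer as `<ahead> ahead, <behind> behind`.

0 ahead, 4 behind

Reachable from 2ec38d2: {2ec38d2, aeaab9e, fcc6c28}.
Reachable from e9091b8: {2ec38d2, 801e32b, aeaab9e, d3dd3a9, e9091b8, fcc6c28, fe2be80}.
Only in 2ec38d2's history (ahead): {} — 0.
Only in e9091b8's history (behind): {801e32b, d3dd3a9, e9091b8, fe2be80} — 4.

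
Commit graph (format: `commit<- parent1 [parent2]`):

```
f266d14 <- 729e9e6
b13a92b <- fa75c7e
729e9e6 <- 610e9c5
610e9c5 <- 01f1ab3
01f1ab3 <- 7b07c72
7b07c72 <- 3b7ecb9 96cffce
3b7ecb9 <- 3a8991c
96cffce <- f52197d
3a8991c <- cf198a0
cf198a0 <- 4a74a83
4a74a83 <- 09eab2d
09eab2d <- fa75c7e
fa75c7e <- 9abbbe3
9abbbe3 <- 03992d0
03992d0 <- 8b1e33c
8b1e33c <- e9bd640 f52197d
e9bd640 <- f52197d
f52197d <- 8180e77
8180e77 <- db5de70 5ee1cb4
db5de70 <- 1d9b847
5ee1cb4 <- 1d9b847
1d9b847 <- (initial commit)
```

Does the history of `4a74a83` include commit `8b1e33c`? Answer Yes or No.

Yes

Ancestors of 4a74a83 (commits reachable by following parents): {03992d0, 09eab2d, 1d9b847, 4a74a83, 5ee1cb4, 8180e77, 8b1e33c, 9abbbe3, db5de70, e9bd640, f52197d, fa75c7e}.
8b1e33c is in that set, so it is an ancestor of 4a74a83.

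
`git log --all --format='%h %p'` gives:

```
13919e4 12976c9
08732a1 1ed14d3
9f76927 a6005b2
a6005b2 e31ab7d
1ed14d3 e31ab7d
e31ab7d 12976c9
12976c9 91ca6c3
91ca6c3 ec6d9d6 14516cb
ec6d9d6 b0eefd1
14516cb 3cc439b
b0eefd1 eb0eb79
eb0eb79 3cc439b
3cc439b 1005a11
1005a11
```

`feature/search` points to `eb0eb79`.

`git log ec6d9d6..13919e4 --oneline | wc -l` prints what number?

Reachable from 13919e4: {1005a11, 12976c9, 13919e4, 14516cb, 3cc439b, 91ca6c3, b0eefd1, eb0eb79, ec6d9d6}.
Reachable from ec6d9d6: {1005a11, 3cc439b, b0eefd1, eb0eb79, ec6d9d6}.
In 13919e4's history but not ec6d9d6's: {12976c9, 13919e4, 14516cb, 91ca6c3} — 4 commits.

4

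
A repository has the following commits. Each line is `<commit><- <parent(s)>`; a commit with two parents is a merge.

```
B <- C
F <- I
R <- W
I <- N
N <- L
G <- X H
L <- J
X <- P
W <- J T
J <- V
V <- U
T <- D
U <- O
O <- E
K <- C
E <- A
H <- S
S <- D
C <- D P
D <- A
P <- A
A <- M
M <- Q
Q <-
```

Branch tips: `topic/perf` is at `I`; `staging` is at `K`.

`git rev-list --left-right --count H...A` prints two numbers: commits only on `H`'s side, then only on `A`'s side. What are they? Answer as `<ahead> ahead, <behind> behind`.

3 ahead, 0 behind

Reachable from H: {A, D, H, M, Q, S}.
Reachable from A: {A, M, Q}.
Only in H's history (ahead): {D, H, S} — 3.
Only in A's history (behind): {} — 0.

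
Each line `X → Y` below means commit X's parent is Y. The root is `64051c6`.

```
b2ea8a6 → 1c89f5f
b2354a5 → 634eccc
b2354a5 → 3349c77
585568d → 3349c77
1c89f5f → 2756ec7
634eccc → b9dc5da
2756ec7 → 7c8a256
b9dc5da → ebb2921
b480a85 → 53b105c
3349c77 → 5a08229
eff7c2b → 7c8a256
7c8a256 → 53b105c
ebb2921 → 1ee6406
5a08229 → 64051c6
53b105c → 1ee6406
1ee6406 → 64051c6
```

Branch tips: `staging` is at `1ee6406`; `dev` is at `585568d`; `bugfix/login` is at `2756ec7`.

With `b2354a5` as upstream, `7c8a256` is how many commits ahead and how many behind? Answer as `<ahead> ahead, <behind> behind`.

2 ahead, 6 behind

Reachable from 7c8a256: {1ee6406, 53b105c, 64051c6, 7c8a256}.
Reachable from b2354a5: {1ee6406, 3349c77, 5a08229, 634eccc, 64051c6, b2354a5, b9dc5da, ebb2921}.
Only in 7c8a256's history (ahead): {53b105c, 7c8a256} — 2.
Only in b2354a5's history (behind): {3349c77, 5a08229, 634eccc, b2354a5, b9dc5da, ebb2921} — 6.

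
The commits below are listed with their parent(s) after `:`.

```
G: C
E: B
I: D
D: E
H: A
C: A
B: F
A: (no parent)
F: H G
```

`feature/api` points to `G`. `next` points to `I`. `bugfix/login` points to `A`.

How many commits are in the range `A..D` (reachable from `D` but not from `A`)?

Reachable from D: {A, B, C, D, E, F, G, H}.
Reachable from A: {A}.
In D's history but not A's: {B, C, D, E, F, G, H} — 7 commits.

7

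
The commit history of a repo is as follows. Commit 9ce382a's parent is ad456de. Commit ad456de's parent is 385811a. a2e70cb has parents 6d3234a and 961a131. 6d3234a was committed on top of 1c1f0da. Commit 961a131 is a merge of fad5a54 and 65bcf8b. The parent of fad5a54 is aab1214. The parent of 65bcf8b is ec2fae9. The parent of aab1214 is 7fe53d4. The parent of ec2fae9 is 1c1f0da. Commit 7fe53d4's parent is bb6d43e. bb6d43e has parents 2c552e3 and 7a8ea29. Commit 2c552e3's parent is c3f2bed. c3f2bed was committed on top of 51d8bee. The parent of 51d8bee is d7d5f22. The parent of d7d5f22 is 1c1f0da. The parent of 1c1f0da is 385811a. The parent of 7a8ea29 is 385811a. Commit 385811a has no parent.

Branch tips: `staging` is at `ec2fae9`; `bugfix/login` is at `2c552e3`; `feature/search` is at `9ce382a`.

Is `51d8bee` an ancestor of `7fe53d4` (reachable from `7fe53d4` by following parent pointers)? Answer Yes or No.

Yes

Ancestors of 7fe53d4 (commits reachable by following parents): {1c1f0da, 2c552e3, 385811a, 51d8bee, 7a8ea29, 7fe53d4, bb6d43e, c3f2bed, d7d5f22}.
51d8bee is in that set, so it is an ancestor of 7fe53d4.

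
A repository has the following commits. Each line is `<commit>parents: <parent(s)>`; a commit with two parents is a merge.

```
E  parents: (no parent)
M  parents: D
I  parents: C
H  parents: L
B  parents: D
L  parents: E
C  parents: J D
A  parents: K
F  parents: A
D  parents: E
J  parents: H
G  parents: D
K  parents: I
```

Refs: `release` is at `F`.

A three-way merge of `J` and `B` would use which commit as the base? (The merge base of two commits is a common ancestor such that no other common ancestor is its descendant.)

E

Ancestors of J: {E, H, J, L}.
Ancestors of B: {B, D, E}.
Common ancestors: {E}.
The only common ancestor is E, so it is the merge base.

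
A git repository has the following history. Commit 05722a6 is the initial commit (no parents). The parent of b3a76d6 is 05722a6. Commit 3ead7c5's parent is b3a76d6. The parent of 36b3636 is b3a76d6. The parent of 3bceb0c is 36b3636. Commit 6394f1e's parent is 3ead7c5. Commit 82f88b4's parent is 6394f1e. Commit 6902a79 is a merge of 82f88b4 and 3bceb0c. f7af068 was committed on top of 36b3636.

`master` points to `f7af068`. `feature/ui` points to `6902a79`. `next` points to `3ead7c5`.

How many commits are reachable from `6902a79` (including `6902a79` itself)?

Walking parent pointers from 6902a79: reachable set = {05722a6, 36b3636, 3bceb0c, 3ead7c5, 6394f1e, 6902a79, 82f88b4, b3a76d6}.
That is 8 commits.

8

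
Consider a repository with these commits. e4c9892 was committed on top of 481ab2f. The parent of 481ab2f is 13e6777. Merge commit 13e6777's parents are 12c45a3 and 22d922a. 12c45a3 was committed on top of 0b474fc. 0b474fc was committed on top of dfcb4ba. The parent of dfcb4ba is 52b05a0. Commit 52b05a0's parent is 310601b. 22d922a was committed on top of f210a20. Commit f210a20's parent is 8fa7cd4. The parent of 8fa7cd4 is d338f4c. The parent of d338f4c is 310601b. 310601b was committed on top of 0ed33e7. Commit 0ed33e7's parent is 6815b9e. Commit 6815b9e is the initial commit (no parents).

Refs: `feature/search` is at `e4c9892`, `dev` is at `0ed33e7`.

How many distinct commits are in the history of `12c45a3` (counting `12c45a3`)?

7

Walking parent pointers from 12c45a3: reachable set = {0b474fc, 0ed33e7, 12c45a3, 310601b, 52b05a0, 6815b9e, dfcb4ba}.
That is 7 commits.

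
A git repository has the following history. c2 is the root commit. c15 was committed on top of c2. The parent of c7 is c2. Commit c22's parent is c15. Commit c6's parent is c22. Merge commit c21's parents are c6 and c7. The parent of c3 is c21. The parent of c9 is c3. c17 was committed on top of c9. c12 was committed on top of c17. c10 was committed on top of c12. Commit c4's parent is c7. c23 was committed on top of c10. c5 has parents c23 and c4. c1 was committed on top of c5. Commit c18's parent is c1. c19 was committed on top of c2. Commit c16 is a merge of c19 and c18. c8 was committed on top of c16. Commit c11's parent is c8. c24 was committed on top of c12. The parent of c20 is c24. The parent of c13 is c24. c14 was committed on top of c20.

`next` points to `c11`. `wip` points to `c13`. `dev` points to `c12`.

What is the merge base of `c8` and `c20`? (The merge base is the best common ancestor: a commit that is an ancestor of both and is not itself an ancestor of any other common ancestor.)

c12

Ancestors of c8: {c1, c10, c12, c15, c16, c17, c18, c19, c2, c21, c22, c23, c3, c4, c5, c6, c7, c8, c9}.
Ancestors of c20: {c12, c15, c17, c2, c20, c21, c22, c24, c3, c6, c7, c9}.
Common ancestors: {c12, c15, c17, c2, c21, c22, c3, c6, c7, c9}.
Among these, c12 is not an ancestor of any other common ancestor — it is the merge base.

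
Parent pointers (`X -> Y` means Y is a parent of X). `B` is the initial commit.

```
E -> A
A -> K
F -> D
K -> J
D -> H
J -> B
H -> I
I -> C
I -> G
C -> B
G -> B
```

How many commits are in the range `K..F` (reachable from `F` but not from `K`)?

Reachable from F: {B, C, D, F, G, H, I}.
Reachable from K: {B, J, K}.
In F's history but not K's: {C, D, F, G, H, I} — 6 commits.

6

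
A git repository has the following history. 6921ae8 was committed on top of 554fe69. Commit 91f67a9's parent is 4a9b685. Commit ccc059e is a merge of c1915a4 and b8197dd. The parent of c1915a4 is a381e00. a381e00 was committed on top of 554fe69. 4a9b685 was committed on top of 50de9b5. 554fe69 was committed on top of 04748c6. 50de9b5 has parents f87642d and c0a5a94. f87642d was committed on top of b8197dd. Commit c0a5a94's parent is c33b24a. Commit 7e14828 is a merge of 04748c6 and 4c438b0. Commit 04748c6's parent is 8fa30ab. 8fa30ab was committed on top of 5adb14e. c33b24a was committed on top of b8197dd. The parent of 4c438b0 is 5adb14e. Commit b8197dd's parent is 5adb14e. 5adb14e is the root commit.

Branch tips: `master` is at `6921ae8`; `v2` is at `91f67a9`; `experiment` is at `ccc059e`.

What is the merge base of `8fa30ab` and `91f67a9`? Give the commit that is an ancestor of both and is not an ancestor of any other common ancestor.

Ancestors of 8fa30ab: {5adb14e, 8fa30ab}.
Ancestors of 91f67a9: {4a9b685, 50de9b5, 5adb14e, 91f67a9, b8197dd, c0a5a94, c33b24a, f87642d}.
Common ancestors: {5adb14e}.
The only common ancestor is 5adb14e, so it is the merge base.

5adb14e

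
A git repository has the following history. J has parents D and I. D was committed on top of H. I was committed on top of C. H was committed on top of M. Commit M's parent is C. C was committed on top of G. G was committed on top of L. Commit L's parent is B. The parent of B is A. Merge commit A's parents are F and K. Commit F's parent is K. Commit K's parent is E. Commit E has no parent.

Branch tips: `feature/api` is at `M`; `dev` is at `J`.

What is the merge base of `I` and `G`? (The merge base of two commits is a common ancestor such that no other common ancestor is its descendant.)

Ancestors of I: {A, B, C, E, F, G, I, K, L}.
Ancestors of G: {A, B, E, F, G, K, L}.
Common ancestors: {A, B, E, F, G, K, L}.
Among these, G is not an ancestor of any other common ancestor — it is the merge base.

G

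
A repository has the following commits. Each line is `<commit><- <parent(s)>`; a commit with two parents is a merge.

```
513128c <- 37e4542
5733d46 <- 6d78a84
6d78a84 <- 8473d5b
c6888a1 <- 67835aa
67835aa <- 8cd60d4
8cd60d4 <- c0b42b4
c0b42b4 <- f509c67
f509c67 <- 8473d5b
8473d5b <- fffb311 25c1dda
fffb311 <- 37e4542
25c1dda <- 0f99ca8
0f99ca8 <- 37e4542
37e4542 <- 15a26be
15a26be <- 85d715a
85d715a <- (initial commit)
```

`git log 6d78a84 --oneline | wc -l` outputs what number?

8

Walking parent pointers from 6d78a84: reachable set = {0f99ca8, 15a26be, 25c1dda, 37e4542, 6d78a84, 8473d5b, 85d715a, fffb311}.
That is 8 commits.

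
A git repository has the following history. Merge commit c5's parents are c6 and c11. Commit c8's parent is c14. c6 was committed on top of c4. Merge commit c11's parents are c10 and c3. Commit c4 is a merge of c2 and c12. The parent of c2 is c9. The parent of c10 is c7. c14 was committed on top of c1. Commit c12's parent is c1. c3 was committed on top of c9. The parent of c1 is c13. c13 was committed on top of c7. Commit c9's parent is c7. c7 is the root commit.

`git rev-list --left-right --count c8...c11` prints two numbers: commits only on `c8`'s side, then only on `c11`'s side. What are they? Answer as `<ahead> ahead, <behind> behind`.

Reachable from c8: {c1, c13, c14, c7, c8}.
Reachable from c11: {c10, c11, c3, c7, c9}.
Only in c8's history (ahead): {c1, c13, c14, c8} — 4.
Only in c11's history (behind): {c10, c11, c3, c9} — 4.

4 ahead, 4 behind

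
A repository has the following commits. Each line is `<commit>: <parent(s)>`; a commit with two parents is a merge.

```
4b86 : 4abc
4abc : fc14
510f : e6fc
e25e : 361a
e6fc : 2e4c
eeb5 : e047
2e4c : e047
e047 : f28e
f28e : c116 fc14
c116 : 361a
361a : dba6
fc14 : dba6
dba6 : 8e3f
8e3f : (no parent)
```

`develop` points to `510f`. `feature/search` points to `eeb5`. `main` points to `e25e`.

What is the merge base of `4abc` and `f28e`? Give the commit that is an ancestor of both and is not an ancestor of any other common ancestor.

fc14

Ancestors of 4abc: {4abc, 8e3f, dba6, fc14}.
Ancestors of f28e: {361a, 8e3f, c116, dba6, f28e, fc14}.
Common ancestors: {8e3f, dba6, fc14}.
Among these, fc14 is not an ancestor of any other common ancestor — it is the merge base.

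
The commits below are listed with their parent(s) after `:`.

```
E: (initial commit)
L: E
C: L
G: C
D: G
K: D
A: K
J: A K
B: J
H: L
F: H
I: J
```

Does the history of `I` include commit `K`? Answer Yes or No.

Ancestors of I (commits reachable by following parents): {A, C, D, E, G, I, J, K, L}.
K is in that set, so it is an ancestor of I.

Yes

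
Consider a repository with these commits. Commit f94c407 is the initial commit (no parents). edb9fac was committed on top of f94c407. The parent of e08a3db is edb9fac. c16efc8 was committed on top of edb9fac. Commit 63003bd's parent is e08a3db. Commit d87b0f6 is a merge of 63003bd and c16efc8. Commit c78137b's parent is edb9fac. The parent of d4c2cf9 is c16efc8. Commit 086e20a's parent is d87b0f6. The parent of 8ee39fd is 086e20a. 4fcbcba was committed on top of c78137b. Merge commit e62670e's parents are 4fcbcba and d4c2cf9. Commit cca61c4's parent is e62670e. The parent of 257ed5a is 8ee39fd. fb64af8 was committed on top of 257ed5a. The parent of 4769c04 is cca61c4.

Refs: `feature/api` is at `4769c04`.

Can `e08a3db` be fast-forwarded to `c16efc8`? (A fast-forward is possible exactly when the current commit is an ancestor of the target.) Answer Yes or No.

No

A fast-forward from e08a3db to c16efc8 is possible iff e08a3db is an ancestor of c16efc8.
Ancestors of c16efc8: {c16efc8, edb9fac, f94c407}.
e08a3db is not among them, so fast-forward is not possible.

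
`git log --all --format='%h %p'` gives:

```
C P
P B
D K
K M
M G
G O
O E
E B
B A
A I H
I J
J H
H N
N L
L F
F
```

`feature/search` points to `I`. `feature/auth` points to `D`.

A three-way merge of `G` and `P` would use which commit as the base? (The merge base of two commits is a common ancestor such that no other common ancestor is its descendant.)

Ancestors of G: {A, B, E, F, G, H, I, J, L, N, O}.
Ancestors of P: {A, B, F, H, I, J, L, N, P}.
Common ancestors: {A, B, F, H, I, J, L, N}.
Among these, B is not an ancestor of any other common ancestor — it is the merge base.

B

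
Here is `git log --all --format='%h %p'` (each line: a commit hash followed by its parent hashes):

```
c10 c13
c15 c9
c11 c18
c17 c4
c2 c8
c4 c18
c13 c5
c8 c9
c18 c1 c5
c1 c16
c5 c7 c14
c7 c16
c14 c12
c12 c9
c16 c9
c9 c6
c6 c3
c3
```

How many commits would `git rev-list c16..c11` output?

Reachable from c11: {c1, c11, c12, c14, c16, c18, c3, c5, c6, c7, c9}.
Reachable from c16: {c16, c3, c6, c9}.
In c11's history but not c16's: {c1, c11, c12, c14, c18, c5, c7} — 7 commits.

7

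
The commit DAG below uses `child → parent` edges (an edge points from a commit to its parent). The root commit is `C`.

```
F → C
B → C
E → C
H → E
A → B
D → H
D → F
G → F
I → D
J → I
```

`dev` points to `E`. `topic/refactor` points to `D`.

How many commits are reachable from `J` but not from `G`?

Reachable from J: {C, D, E, F, H, I, J}.
Reachable from G: {C, F, G}.
In J's history but not G's: {D, E, H, I, J} — 5 commits.

5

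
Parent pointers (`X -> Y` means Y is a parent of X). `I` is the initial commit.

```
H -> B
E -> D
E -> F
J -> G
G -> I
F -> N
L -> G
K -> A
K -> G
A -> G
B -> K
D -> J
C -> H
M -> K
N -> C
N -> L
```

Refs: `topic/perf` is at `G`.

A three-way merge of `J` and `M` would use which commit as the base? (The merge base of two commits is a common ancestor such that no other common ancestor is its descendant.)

Ancestors of J: {G, I, J}.
Ancestors of M: {A, G, I, K, M}.
Common ancestors: {G, I}.
Among these, G is not an ancestor of any other common ancestor — it is the merge base.

G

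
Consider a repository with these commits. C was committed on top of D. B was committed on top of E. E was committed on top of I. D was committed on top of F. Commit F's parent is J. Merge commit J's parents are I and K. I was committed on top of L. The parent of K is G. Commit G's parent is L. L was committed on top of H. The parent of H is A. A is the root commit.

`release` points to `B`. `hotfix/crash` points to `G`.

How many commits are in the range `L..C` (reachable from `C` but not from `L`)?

7

Reachable from C: {A, C, D, F, G, H, I, J, K, L}.
Reachable from L: {A, H, L}.
In C's history but not L's: {C, D, F, G, I, J, K} — 7 commits.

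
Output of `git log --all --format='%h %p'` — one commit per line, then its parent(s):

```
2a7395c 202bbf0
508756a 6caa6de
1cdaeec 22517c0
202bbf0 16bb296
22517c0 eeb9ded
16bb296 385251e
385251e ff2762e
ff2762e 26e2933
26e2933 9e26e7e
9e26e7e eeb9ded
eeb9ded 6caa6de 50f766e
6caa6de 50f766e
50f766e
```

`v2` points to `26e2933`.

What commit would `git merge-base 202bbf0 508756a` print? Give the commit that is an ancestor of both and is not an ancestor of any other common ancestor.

Ancestors of 202bbf0: {16bb296, 202bbf0, 26e2933, 385251e, 50f766e, 6caa6de, 9e26e7e, eeb9ded, ff2762e}.
Ancestors of 508756a: {508756a, 50f766e, 6caa6de}.
Common ancestors: {50f766e, 6caa6de}.
Among these, 6caa6de is not an ancestor of any other common ancestor — it is the merge base.

6caa6de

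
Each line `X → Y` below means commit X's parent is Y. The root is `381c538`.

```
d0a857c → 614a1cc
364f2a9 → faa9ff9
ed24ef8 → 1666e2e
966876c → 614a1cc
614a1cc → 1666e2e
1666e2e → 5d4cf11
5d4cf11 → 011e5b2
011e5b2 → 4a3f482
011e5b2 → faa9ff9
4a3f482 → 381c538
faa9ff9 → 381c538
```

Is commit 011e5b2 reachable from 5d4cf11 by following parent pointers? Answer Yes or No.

Ancestors of 5d4cf11 (commits reachable by following parents): {011e5b2, 381c538, 4a3f482, 5d4cf11, faa9ff9}.
011e5b2 is in that set, so it is an ancestor of 5d4cf11.

Yes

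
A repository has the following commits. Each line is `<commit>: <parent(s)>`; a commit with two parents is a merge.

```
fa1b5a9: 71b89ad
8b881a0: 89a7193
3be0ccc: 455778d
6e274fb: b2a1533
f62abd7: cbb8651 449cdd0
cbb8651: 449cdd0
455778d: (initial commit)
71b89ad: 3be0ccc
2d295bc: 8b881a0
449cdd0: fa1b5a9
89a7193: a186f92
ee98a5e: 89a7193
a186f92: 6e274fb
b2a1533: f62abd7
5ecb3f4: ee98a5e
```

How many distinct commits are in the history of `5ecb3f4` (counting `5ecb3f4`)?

Walking parent pointers from 5ecb3f4: reachable set = {3be0ccc, 449cdd0, 455778d, 5ecb3f4, 6e274fb, 71b89ad, 89a7193, a186f92, b2a1533, cbb8651, ee98a5e, f62abd7, fa1b5a9}.
That is 13 commits.

13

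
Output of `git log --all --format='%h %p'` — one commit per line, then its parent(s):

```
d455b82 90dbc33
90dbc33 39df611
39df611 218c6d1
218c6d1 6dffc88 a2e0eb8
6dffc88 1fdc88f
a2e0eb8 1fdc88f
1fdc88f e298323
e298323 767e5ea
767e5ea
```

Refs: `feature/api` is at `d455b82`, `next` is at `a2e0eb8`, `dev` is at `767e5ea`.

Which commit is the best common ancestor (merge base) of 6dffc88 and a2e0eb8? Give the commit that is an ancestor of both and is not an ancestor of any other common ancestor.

1fdc88f

Ancestors of 6dffc88: {1fdc88f, 6dffc88, 767e5ea, e298323}.
Ancestors of a2e0eb8: {1fdc88f, 767e5ea, a2e0eb8, e298323}.
Common ancestors: {1fdc88f, 767e5ea, e298323}.
Among these, 1fdc88f is not an ancestor of any other common ancestor — it is the merge base.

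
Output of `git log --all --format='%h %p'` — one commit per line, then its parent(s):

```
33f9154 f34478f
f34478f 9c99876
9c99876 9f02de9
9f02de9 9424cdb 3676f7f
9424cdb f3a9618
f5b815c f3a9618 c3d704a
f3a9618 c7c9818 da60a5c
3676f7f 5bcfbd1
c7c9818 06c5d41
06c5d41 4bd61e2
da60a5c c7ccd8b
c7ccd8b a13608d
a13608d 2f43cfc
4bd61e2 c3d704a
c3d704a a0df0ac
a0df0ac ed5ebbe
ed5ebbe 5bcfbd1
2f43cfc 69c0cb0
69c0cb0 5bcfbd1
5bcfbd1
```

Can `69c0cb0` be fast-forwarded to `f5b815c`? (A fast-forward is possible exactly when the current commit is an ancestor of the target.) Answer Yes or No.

A fast-forward from 69c0cb0 to f5b815c is possible iff 69c0cb0 is an ancestor of f5b815c.
Ancestors of f5b815c: {06c5d41, 2f43cfc, 4bd61e2, 5bcfbd1, 69c0cb0, a0df0ac, a13608d, c3d704a, c7c9818, c7ccd8b, da60a5c, ed5ebbe, f3a9618, f5b815c}.
69c0cb0 is among them, so fast-forward is possible.

Yes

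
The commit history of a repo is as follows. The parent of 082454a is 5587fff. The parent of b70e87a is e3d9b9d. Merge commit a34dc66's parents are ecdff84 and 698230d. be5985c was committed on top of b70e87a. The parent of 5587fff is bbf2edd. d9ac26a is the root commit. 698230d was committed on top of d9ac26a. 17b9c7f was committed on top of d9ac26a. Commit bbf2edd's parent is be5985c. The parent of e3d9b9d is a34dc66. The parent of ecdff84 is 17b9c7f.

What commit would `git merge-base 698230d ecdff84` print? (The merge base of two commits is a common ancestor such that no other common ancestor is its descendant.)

d9ac26a

Ancestors of 698230d: {698230d, d9ac26a}.
Ancestors of ecdff84: {17b9c7f, d9ac26a, ecdff84}.
Common ancestors: {d9ac26a}.
The only common ancestor is d9ac26a, so it is the merge base.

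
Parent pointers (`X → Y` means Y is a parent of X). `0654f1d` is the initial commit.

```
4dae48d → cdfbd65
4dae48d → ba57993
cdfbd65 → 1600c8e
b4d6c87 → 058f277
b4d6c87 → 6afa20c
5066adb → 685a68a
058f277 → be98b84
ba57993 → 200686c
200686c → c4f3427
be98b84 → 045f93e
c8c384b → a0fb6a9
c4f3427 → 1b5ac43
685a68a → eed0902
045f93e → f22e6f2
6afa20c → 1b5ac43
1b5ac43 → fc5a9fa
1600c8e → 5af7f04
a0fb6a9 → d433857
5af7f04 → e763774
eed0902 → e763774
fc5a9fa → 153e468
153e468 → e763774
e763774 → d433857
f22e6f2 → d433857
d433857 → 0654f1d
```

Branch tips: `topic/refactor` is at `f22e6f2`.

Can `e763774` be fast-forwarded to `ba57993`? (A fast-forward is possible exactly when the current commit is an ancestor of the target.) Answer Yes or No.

A fast-forward from e763774 to ba57993 is possible iff e763774 is an ancestor of ba57993.
Ancestors of ba57993: {0654f1d, 153e468, 1b5ac43, 200686c, ba57993, c4f3427, d433857, e763774, fc5a9fa}.
e763774 is among them, so fast-forward is possible.

Yes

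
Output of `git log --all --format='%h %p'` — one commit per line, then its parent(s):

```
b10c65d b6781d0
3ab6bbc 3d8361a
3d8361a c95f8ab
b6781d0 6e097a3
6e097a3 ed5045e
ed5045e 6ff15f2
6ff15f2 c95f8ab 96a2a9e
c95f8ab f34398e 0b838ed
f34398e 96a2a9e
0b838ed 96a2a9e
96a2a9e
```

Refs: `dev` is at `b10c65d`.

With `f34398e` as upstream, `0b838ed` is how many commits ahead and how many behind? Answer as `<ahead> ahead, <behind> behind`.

1 ahead, 1 behind

Reachable from 0b838ed: {0b838ed, 96a2a9e}.
Reachable from f34398e: {96a2a9e, f34398e}.
Only in 0b838ed's history (ahead): {0b838ed} — 1.
Only in f34398e's history (behind): {f34398e} — 1.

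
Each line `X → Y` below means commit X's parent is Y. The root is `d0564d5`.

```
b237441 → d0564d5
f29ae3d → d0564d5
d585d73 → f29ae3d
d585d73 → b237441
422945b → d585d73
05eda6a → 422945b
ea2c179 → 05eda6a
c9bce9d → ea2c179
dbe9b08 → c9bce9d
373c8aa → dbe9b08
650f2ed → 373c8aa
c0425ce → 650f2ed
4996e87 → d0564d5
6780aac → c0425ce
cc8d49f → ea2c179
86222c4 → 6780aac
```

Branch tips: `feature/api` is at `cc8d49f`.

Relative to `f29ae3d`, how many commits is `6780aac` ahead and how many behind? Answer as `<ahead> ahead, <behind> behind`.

Reachable from 6780aac: {05eda6a, 373c8aa, 422945b, 650f2ed, 6780aac, b237441, c0425ce, c9bce9d, d0564d5, d585d73, dbe9b08, ea2c179, f29ae3d}.
Reachable from f29ae3d: {d0564d5, f29ae3d}.
Only in 6780aac's history (ahead): {05eda6a, 373c8aa, 422945b, 650f2ed, 6780aac, b237441, c0425ce, c9bce9d, d585d73, dbe9b08, ea2c179} — 11.
Only in f29ae3d's history (behind): {} — 0.

11 ahead, 0 behind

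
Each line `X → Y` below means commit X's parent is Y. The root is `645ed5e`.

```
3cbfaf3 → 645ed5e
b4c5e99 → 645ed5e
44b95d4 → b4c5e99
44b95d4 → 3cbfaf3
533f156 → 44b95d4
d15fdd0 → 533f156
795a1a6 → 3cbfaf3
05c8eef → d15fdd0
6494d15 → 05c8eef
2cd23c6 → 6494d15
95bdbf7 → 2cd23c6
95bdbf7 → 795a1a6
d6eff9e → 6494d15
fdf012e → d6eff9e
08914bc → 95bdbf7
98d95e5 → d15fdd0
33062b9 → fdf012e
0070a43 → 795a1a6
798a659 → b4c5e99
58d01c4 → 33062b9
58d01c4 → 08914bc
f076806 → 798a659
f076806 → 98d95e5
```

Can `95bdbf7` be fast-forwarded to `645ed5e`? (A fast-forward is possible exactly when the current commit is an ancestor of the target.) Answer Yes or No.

A fast-forward from 95bdbf7 to 645ed5e is possible iff 95bdbf7 is an ancestor of 645ed5e.
Ancestors of 645ed5e: {645ed5e}.
95bdbf7 is not among them, so fast-forward is not possible.

No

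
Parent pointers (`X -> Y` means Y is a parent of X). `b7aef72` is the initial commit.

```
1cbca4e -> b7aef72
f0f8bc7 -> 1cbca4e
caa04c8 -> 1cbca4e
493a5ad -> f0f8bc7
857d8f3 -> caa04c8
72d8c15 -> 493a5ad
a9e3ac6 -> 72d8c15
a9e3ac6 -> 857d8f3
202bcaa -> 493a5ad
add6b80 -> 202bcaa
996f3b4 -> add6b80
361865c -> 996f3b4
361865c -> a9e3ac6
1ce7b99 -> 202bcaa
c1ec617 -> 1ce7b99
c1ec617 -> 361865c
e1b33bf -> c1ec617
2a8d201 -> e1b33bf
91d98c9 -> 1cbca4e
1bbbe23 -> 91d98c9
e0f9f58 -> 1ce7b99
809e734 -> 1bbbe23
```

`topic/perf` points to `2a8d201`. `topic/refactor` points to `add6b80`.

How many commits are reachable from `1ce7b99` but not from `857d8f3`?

Reachable from 1ce7b99: {1cbca4e, 1ce7b99, 202bcaa, 493a5ad, b7aef72, f0f8bc7}.
Reachable from 857d8f3: {1cbca4e, 857d8f3, b7aef72, caa04c8}.
In 1ce7b99's history but not 857d8f3's: {1ce7b99, 202bcaa, 493a5ad, f0f8bc7} — 4 commits.

4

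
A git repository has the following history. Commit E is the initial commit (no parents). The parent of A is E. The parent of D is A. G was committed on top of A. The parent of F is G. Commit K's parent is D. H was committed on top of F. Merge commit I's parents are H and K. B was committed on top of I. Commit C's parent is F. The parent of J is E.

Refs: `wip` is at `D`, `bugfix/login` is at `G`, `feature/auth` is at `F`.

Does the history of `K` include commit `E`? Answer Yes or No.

Ancestors of K (commits reachable by following parents): {A, D, E, K}.
E is in that set, so it is an ancestor of K.

Yes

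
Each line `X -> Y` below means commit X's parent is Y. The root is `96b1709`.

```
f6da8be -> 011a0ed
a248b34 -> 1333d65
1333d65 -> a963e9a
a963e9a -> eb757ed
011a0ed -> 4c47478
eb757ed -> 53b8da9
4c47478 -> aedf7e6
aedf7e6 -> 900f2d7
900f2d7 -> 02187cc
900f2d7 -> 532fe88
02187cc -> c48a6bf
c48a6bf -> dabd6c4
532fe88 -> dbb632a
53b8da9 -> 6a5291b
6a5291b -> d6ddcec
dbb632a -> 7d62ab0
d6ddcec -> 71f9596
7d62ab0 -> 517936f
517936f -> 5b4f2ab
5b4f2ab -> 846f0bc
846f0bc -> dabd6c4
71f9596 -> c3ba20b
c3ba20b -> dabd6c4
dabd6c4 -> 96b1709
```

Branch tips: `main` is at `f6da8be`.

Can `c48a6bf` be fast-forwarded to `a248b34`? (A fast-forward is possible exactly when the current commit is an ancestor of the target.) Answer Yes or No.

A fast-forward from c48a6bf to a248b34 is possible iff c48a6bf is an ancestor of a248b34.
Ancestors of a248b34: {1333d65, 53b8da9, 6a5291b, 71f9596, 96b1709, a248b34, a963e9a, c3ba20b, d6ddcec, dabd6c4, eb757ed}.
c48a6bf is not among them, so fast-forward is not possible.

No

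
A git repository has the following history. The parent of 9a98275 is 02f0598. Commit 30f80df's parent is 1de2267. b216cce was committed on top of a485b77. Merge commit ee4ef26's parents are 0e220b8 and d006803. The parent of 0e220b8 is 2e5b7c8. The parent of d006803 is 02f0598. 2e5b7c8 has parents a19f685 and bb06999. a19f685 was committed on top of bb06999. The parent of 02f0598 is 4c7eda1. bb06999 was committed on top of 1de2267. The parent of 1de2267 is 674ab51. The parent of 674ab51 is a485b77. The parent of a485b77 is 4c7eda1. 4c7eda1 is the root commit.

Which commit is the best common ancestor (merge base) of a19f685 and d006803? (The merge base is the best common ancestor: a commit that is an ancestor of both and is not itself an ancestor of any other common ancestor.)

Ancestors of a19f685: {1de2267, 4c7eda1, 674ab51, a19f685, a485b77, bb06999}.
Ancestors of d006803: {02f0598, 4c7eda1, d006803}.
Common ancestors: {4c7eda1}.
The only common ancestor is 4c7eda1, so it is the merge base.

4c7eda1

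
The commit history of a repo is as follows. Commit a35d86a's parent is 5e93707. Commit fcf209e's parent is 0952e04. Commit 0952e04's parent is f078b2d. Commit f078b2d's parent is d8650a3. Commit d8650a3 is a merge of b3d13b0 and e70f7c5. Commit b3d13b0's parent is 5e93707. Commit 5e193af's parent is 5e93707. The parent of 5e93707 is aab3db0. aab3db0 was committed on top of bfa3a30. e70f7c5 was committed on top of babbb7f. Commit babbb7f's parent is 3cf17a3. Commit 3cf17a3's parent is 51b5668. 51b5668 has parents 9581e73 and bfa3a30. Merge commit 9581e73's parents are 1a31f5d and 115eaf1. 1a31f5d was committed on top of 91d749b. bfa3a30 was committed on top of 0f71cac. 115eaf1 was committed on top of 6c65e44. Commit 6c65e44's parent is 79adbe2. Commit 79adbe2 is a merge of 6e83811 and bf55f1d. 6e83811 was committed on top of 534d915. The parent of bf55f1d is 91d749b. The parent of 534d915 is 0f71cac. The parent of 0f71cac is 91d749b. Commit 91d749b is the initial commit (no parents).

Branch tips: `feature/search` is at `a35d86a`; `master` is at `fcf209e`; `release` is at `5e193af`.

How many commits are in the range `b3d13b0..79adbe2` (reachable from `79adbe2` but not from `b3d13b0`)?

Reachable from 79adbe2: {0f71cac, 534d915, 6e83811, 79adbe2, 91d749b, bf55f1d}.
Reachable from b3d13b0: {0f71cac, 5e93707, 91d749b, aab3db0, b3d13b0, bfa3a30}.
In 79adbe2's history but not b3d13b0's: {534d915, 6e83811, 79adbe2, bf55f1d} — 4 commits.

4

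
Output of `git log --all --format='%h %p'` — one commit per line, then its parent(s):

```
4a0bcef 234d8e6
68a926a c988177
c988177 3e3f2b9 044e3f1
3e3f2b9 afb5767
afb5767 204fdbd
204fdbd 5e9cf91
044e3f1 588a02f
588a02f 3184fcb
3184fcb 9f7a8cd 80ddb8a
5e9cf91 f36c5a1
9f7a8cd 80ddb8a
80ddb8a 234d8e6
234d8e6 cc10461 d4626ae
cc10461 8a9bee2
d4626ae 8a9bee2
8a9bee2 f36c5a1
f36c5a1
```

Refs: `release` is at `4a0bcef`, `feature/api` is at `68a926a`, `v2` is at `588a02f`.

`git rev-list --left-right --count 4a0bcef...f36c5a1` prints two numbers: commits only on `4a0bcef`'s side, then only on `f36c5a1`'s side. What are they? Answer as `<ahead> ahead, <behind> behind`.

Reachable from 4a0bcef: {234d8e6, 4a0bcef, 8a9bee2, cc10461, d4626ae, f36c5a1}.
Reachable from f36c5a1: {f36c5a1}.
Only in 4a0bcef's history (ahead): {234d8e6, 4a0bcef, 8a9bee2, cc10461, d4626ae} — 5.
Only in f36c5a1's history (behind): {} — 0.

5 ahead, 0 behind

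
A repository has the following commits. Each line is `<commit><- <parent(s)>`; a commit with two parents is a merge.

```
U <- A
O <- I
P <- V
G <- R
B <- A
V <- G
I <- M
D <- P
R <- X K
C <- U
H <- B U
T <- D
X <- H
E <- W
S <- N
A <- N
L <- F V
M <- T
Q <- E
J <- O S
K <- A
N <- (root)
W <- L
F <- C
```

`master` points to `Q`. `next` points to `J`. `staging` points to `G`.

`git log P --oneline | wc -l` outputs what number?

Walking parent pointers from P: reachable set = {A, B, G, H, K, N, P, R, U, V, X}.
That is 11 commits.

11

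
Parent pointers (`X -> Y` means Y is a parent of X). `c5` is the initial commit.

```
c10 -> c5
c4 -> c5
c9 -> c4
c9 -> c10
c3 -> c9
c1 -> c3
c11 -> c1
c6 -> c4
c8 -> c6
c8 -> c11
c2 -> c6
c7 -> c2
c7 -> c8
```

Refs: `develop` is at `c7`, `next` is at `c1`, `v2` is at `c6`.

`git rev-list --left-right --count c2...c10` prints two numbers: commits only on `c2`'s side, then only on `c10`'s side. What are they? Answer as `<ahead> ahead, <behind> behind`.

3 ahead, 1 behind

Reachable from c2: {c2, c4, c5, c6}.
Reachable from c10: {c10, c5}.
Only in c2's history (ahead): {c2, c4, c6} — 3.
Only in c10's history (behind): {c10} — 1.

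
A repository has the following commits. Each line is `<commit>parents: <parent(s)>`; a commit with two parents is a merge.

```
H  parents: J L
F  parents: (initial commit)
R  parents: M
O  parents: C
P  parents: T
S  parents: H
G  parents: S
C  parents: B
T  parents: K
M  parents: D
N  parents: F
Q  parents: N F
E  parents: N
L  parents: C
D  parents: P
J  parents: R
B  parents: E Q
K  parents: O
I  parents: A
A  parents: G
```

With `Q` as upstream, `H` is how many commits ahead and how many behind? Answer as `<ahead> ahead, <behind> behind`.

Reachable from H: {B, C, D, E, F, H, J, K, L, M, N, O, P, Q, R, T}.
Reachable from Q: {F, N, Q}.
Only in H's history (ahead): {B, C, D, E, H, J, K, L, M, O, P, R, T} — 13.
Only in Q's history (behind): {} — 0.

13 ahead, 0 behind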